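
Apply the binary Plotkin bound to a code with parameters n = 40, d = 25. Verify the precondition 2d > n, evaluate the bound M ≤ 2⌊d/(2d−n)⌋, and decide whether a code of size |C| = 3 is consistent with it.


Plotkin bound M ≤ 4; given |C| = 3 ≤ bound (satisfied).

Check applicability: 2d = 50, n = 40.
2d − n = 10 > 0, so Plotkin applies.
Compute d/(2d−n) = 25/10 ≈ 2.5000.
⌊d/(2d−n)⌋ = 2.
Plotkin bound: M ≤ 2·2 = 4.
Given |C| = 3, check: satisfied.
This |C| is below the Plotkin bound.


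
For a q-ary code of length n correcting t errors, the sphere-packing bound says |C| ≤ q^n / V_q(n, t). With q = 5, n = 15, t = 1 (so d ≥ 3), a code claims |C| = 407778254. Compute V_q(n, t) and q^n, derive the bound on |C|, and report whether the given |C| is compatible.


V_q(n, t) = 61, q^n = 30517578125, Hamming bound = 500288165, |C| = 407778254 ≤ bound (satisfied).

Step 1: Compute V_q(n, t) = Σ_{j=0}^1 C(n, j) (q−1)^j.
  j = 0: C(15,0)·(4)^0 = 1·1 = 1.
  j = 1: C(15,1)·(4)^1 = 15·4 = 60.
  V_q(n, t) = 1 + 60 = 61.
Step 2: q^n = 5^15 = 30517578125.
Step 3: Hamming bound ⌊q^n / V_q(n,t)⌋ = ⌊30517578125/61⌋ = 500288165.
Step 4: Compare |C| = 407778254 to 500288165: satisfied.
The claimed |C| lies below the Hamming bound.


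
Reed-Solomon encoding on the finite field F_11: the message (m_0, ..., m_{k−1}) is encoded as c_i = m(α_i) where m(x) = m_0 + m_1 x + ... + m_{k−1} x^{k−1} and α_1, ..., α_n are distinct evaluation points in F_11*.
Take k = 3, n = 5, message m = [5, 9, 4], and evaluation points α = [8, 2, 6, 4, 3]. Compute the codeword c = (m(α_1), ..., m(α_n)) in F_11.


c = [3, 6, 5, 6, 2]

Message polynomial: m(x) = 5 + 9·x + 4·x^2 (mod 11).
For each evaluation point α_i, compute m(α_i) mod 11:
  α_1 = 8: Horner steps 4 → 8 → 3, so m(8) = 3.
  α_2 = 2: Horner steps 4 → 6 → 6, so m(2) = 6.
  α_3 = 6: Horner steps 4 → 0 → 5, so m(6) = 5.
  α_4 = 4: Horner steps 4 → 3 → 6, so m(4) = 6.
  α_5 = 3: Horner steps 4 → 10 → 2, so m(3) = 2.
Codeword c = [3, 6, 5, 6, 2] ∈ F_11^5.


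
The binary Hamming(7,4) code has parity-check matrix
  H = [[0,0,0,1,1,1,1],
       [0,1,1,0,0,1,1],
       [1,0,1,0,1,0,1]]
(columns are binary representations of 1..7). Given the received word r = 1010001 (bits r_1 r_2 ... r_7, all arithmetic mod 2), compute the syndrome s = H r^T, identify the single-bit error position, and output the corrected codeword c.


s = (1, 0, 1)^T, error position = 5, corrected codeword c = 1010101

Compute s = H r^T mod 2 one row at a time:
  s_1 = 0 + 0 + 0 + 1 = 1 ≡ 1 (mod 2).
  s_2 = 0 + 1 + 0 + 1 = 2 ≡ 0 (mod 2).
  s_3 = 1 + 1 + 0 + 1 = 3 ≡ 1 (mod 2).
s = (1, 0, 1)^T — this equals column 5 of H (binary 101), so error is at position 5.
Correct: flip bit 5 of r = 1010001 to get c = 1010101.


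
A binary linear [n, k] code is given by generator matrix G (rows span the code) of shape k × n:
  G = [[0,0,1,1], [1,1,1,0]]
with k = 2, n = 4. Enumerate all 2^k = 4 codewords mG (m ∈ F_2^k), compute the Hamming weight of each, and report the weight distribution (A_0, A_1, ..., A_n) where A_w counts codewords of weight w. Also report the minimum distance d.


Weight distribution: A_0 = 1, A_2 = 1, A_3 = 2. Minimum distance d = 2.

Enumerate all 2^2 = 4 messages m ∈ F_2^2.
For each, compute codeword c = mG in F_2^4, then tally its weight.
  m = 00 → c = 0000, weight = 0.
  m = 10 → c = 0011, weight = 2.
  m = 01 → c = 1110, weight = 3.
  m = 11 → c = 1101, weight = 3.
Tally weights:
  weight 0: 1 codewords.
  weight 2: 1 codewords.
  weight 3: 2 codewords.
Minimum distance d = smallest w > 0 with A_w > 0 = 2.
Sanity: Σ A_w = 4 = 2^2 = 4 ✓.


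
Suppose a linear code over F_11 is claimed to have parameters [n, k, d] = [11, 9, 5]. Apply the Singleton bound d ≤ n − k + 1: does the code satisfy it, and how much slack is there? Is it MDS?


Singleton RHS = n − k + 1 = 3, slack = -2, bound violated (no such code; not MDS).

Singleton bound: d ≤ n − k + 1.
Here n = 11, k = 9, so n − k + 1 = 3.
Given d = 5, check d ≤ 3: NO.
Slack = (n − k + 1) − d = -2.
The slack is negative: d = 5 exceeds n − k + 1 = 3 by 2, so the Singleton bound is violated and no linear [11, 9, 5]_11 code can exist. In particular it is not MDS (MDS requires d = n − k + 1 exactly).
Description: the claimed parameters are [11, 9, 5]_11; such a code would be impossible (violates the Singleton bound).


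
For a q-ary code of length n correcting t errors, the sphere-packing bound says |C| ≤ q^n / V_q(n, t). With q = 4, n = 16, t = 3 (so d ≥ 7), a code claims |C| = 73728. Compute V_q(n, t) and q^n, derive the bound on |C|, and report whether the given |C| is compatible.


V_q(n, t) = 16249, q^n = 4294967296, Hamming bound = 264321, |C| = 73728 ≤ bound (satisfied).

Step 1: Compute V_q(n, t) = Σ_{j=0}^3 C(n, j) (q−1)^j.
  j = 0: C(16,0)·(3)^0 = 1·1 = 1.
  j = 1: C(16,1)·(3)^1 = 16·3 = 48.
  j = 2: C(16,2)·(3)^2 = 120·9 = 1080.
  j = 3: C(16,3)·(3)^3 = 560·27 = 15120.
  V_q(n, t) = 1 + 48 + 1080 + 15120 = 16249.
Step 2: q^n = 4^16 = 4294967296.
Step 3: Hamming bound ⌊q^n / V_q(n,t)⌋ = ⌊4294967296/16249⌋ = 264321.
Step 4: Compare |C| = 73728 to 264321: satisfied.
The claimed |C| lies below the Hamming bound.


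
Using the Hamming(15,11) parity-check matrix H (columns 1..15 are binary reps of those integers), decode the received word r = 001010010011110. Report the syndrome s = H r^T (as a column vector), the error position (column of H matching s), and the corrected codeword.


s = (1, 0, 1, 0)^T, error position = 10, corrected codeword c = 001010010111110

Compute s = H r^T mod 2 one row at a time:
  s_1 = 1 + 0 + 0 + 1 + 1 + 1 + 1 + 0 = 5 ≡ 1 (mod 2).
  s_2 = 0 + 1 + 0 + 0 + 1 + 1 + 1 + 0 = 4 ≡ 0 (mod 2).
  s_3 = 0 + 1 + 0 + 0 + 0 + 1 + 1 + 0 = 3 ≡ 1 (mod 2).
  s_4 = 0 + 1 + 1 + 0 + 0 + 1 + 1 + 0 = 4 ≡ 0 (mod 2).
s = (1, 0, 1, 0)^T — this equals column 10 of H (binary 1010), so error is at position 10.
Correct: flip bit 10 of r = 001010010011110 to get c = 001010010111110.


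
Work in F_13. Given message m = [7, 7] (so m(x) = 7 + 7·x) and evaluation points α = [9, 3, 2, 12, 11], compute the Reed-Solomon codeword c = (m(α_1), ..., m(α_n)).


c = [5, 2, 8, 0, 6]

Message polynomial: m(x) = 7 + 7·x (mod 13).
For each evaluation point α_i, compute m(α_i) mod 13:
  α_1 = 9: Horner steps 7 → 5, so m(9) = 5.
  α_2 = 3: Horner steps 7 → 2, so m(3) = 2.
  α_3 = 2: Horner steps 7 → 8, so m(2) = 8.
  α_4 = 12: Horner steps 7 → 0, so m(12) = 0.
  α_5 = 11: Horner steps 7 → 6, so m(11) = 6.
Codeword c = [5, 2, 8, 0, 6] ∈ F_13^5.


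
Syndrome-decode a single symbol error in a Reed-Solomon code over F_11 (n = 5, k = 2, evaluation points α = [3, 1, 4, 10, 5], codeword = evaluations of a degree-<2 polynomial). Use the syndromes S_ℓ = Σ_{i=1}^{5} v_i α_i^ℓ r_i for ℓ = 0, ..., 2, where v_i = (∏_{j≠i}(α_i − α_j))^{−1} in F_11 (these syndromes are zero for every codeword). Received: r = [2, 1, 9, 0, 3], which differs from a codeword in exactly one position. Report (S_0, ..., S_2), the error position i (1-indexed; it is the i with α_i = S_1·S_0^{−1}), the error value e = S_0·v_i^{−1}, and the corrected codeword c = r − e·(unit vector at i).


S = (8, 10, 7), error at position 3, error magnitude e = 1, c = [2, 1, 8, 0, 3].

Step 1: column multipliers v_i = (∏_{j≠i}(α_i − α_j))^{−1} mod 11.
  i = 1 (α = 3): (3−1)(3−4)(3−10)(3−5) = 2·(−1)·(−7)·(−2) = −28 ≡ 5, so v_1 = 5^{−1} = 9 (mod 11).
  i = 2 (α = 1): (1−3)(1−4)(1−10)(1−5) = (−2)·(−3)·(−9)·(−4) = 216 ≡ 7, so v_2 = 7^{−1} = 8 (mod 11).
  i = 3 (α = 4): (4−3)(4−1)(4−10)(4−5) = 1·3·(−6)·(−1) = 18 ≡ 7, so v_3 = 7^{−1} = 8 (mod 11).
  i = 4 (α = 10): (10−3)(10−1)(10−4)(10−5) = 7·9·6·5 = 1890 ≡ 9, so v_4 = 9^{−1} = 5 (mod 11).
  i = 5 (α = 5): (5−3)(5−1)(5−4)(5−10) = 2·4·1·(−5) = −40 ≡ 4, so v_5 = 4^{−1} = 3 (mod 11).
  v = [9, 8, 8, 5, 3].
Step 2: syndromes of r = [2, 1, 9, 0, 3] (all sums mod 11).
  S_0 = Σ v_i r_i = 9·2 + 8·1 + 8·9 + 5·0 + 3·3 = 107 ≡ 8.
  S_1 = Σ v_i α_i r_i = 9·3·2 + 8·1·1 + 8·4·9 + 5·10·0 + 3·5·3 = 395 ≡ 10.
  α_i^2 mod 11 = [9, 1, 5, 1, 3].
  S_2 = Σ v_i α_i^2 r_i = 9·9·2 + 8·1·1 + 8·5·9 + 5·1·0 + 3·3·3 = 557 ≡ 7.
  S = (8, 10, 7) ≠ 0, so r is not a codeword (an error is present).
Step 3: locate the error. For a single error e at position i, S_ℓ = v_i·e·α_i^ℓ, so α_err = S_1/S_0.
  S_0^{−1} = 8^{−1} = 7 (mod 11), so α_err = 10·7 = 70 ≡ 4 = α_3. Error position i = 3.
  Consistency check: S_2/S_1 = 7·10 = 70 ≡ 4 = α_err ✓ (single-error assumption holds).
Step 4: error magnitude e = S_0/v_3 = S_0·∏_{j≠3}(α_3 − α_j) = 8·7 = 56 ≡ 1 (mod 11).
Step 5: correct position 3: c_3 = r_3 − e = 9 − 1 ≡ 8 (mod 11). Hence c = [2, 1, 8, 0, 3].
  Check: interpolating c through the α_i gives m(x) = 6 + 6·x (degree < 2) with m(α_i) = c_i for every i, so c is indeed a codeword.


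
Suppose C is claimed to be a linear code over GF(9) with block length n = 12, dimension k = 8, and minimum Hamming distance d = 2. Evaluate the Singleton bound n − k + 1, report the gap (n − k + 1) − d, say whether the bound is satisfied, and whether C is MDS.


Singleton RHS = n − k + 1 = 5, slack = 3, bound satisfied, not MDS.

Singleton bound: d ≤ n − k + 1.
Here n = 12, k = 8, so n − k + 1 = 5.
Given d = 2, check d ≤ 5: YES.
Slack = (n − k + 1) − d = 3.
The code is NOT MDS (slack = 3 > 0).
Description: the claimed parameters are [12, 8, 2]_9; such a code would be non-MDS.


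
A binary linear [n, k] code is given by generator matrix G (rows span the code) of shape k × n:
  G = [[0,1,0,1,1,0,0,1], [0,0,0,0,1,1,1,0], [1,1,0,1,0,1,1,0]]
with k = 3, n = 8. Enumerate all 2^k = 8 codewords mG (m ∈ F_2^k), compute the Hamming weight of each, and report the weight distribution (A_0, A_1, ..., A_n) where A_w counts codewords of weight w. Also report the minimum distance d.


Weight distribution: A_0 = 1, A_2 = 1, A_3 = 1, A_4 = 2, A_5 = 3. Minimum distance d = 2.

Enumerate all 2^3 = 8 messages m ∈ F_2^3.
For each, compute codeword c = mG in F_2^8, then tally its weight.
  m = 000 → c = 00000000, weight = 0.
  m = 100 → c = 01011001, weight = 4.
  m = 010 → c = 00001110, weight = 3.
  m = 110 → c = 01010111, weight = 5.
  m = 001 → c = 11010110, weight = 5.
  m = 101 → c = 10001111, weight = 5.
  m = 011 → c = 11011000, weight = 4.
  m = 111 → c = 10000001, weight = 2.
Tally weights:
  weight 0: 1 codewords.
  weight 2: 1 codewords.
  weight 3: 1 codewords.
  weight 4: 2 codewords.
  weight 5: 3 codewords.
Minimum distance d = smallest w > 0 with A_w > 0 = 2.
Sanity: Σ A_w = 8 = 2^3 = 8 ✓.


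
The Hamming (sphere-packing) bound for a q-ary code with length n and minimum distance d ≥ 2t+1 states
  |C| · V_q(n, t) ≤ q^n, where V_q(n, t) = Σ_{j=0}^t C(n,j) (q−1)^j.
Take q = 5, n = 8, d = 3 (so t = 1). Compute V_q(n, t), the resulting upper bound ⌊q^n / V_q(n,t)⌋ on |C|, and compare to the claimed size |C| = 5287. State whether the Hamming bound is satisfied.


V_q(n, t) = 33, q^n = 390625, Hamming bound = 11837, |C| = 5287 ≤ bound (satisfied).

Step 1: Compute V_q(n, t) = Σ_{j=0}^1 C(n, j) (q−1)^j.
  j = 0: C(8,0)·(4)^0 = 1·1 = 1.
  j = 1: C(8,1)·(4)^1 = 8·4 = 32.
  V_q(n, t) = 1 + 32 = 33.
Step 2: q^n = 5^8 = 390625.
Step 3: Hamming bound ⌊q^n / V_q(n,t)⌋ = ⌊390625/33⌋ = 11837.
Step 4: Compare |C| = 5287 to 11837: satisfied.
The claimed |C| lies below the Hamming bound.


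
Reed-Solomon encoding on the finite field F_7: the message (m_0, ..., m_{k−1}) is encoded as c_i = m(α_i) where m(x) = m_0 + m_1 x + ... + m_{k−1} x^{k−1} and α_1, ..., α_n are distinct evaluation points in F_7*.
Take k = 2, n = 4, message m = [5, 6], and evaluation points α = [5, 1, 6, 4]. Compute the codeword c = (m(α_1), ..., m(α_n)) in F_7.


c = [0, 4, 6, 1]

Message polynomial: m(x) = 5 + 6·x (mod 7).
For each evaluation point α_i, compute m(α_i) mod 7:
  α_1 = 5: Horner steps 6 → 0, so m(5) = 0.
  α_2 = 1: Horner steps 6 → 4, so m(1) = 4.
  α_3 = 6: Horner steps 6 → 6, so m(6) = 6.
  α_4 = 4: Horner steps 6 → 1, so m(4) = 1.
Codeword c = [0, 4, 6, 1] ∈ F_7^4.


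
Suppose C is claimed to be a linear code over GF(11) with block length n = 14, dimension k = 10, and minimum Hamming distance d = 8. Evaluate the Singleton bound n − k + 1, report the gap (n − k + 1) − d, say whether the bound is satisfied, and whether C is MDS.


Singleton RHS = n − k + 1 = 5, slack = -3, bound violated (no such code; not MDS).

Singleton bound: d ≤ n − k + 1.
Here n = 14, k = 10, so n − k + 1 = 5.
Given d = 8, check d ≤ 5: NO.
Slack = (n − k + 1) − d = -3.
The slack is negative: d = 8 exceeds n − k + 1 = 5 by 3, so the Singleton bound is violated and no linear [14, 10, 8]_11 code can exist. In particular it is not MDS (MDS requires d = n − k + 1 exactly).
Description: the claimed parameters are [14, 10, 8]_11; such a code would be impossible (violates the Singleton bound).


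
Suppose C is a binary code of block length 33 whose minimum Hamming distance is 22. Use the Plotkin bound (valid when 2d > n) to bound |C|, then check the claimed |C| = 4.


Plotkin bound M ≤ 4; given |C| = 4 ≤ bound (satisfied).

Check applicability: 2d = 44, n = 33.
2d − n = 11 > 0, so Plotkin applies.
Compute d/(2d−n) = 22/11 ≈ 2.0000.
⌊d/(2d−n)⌋ = 2.
Plotkin bound: M ≤ 2·2 = 4.
Given |C| = 4, check: satisfied.
This |C| is at the Plotkin bound.


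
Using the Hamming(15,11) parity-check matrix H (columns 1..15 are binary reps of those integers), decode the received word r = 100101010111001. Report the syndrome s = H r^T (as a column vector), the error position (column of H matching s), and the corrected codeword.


s = (1, 0, 0, 1)^T, error position = 9, corrected codeword c = 100101011111001

Compute s = H r^T mod 2 one row at a time:
  s_1 = 1 + 0 + 1 + 1 + 1 + 0 + 0 + 1 = 5 ≡ 1 (mod 2).
  s_2 = 1 + 0 + 1 + 0 + 1 + 0 + 0 + 1 = 4 ≡ 0 (mod 2).
  s_3 = 0 + 0 + 1 + 0 + 1 + 1 + 0 + 1 = 4 ≡ 0 (mod 2).
  s_4 = 1 + 0 + 0 + 0 + 0 + 1 + 0 + 1 = 3 ≡ 1 (mod 2).
s = (1, 0, 0, 1)^T — this equals column 9 of H (binary 1001), so error is at position 9.
Correct: flip bit 9 of r = 100101010111001 to get c = 100101011111001.


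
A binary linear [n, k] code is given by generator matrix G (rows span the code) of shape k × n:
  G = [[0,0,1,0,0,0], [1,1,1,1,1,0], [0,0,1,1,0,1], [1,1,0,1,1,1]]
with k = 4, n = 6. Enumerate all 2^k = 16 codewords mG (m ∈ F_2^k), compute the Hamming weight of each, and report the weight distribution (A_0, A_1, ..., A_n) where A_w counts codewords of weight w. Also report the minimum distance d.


Weight distribution: A_0 = 1, A_1 = 3, A_2 = 3, A_3 = 2, A_4 = 3, A_5 = 3, A_6 = 1. Minimum distance d = 1.

Enumerate all 2^4 = 16 messages m ∈ F_2^4.
For each, compute codeword c = mG in F_2^6, then tally its weight.
  m = 0000 → c = 000000, weight = 0.
  m = 1000 → c = 001000, weight = 1.
  m = 0100 → c = 111110, weight = 5.
  m = 1100 → c = 110110, weight = 4.
  m = 0010 → c = 001101, weight = 3.
  m = 1010 → c = 000101, weight = 2.
  m = 0110 → c = 110011, weight = 4.
  m = 1110 → c = 111011, weight = 5.
  m = 0001 → c = 110111, weight = 5.
  m = 1001 → c = 111111, weight = 6.
  m = 0101 → c = 001001, weight = 2.
  m = 1101 → c = 000001, weight = 1.
  m = 0011 → c = 111010, weight = 4.
  m = 1011 → c = 110010, weight = 3.
  m = 0111 → c = 000100, weight = 1.
  m = 1111 → c = 001100, weight = 2.
Tally weights:
  weight 0: 1 codewords.
  weight 1: 3 codewords.
  weight 2: 3 codewords.
  weight 3: 2 codewords.
  weight 4: 3 codewords.
  weight 5: 3 codewords.
  weight 6: 1 codewords.
Minimum distance d = smallest w > 0 with A_w > 0 = 1.
Sanity: Σ A_w = 16 = 2^4 = 16 ✓.


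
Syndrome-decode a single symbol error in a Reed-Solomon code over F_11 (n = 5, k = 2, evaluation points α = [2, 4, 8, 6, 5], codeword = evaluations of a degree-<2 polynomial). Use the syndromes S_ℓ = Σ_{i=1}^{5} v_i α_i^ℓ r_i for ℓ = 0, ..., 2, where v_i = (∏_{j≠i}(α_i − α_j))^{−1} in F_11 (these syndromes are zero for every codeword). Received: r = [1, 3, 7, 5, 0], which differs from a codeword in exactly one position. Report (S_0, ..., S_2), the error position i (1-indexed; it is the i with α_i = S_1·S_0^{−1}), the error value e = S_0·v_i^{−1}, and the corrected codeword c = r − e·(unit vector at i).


S = (2, 10, 6), error at position 5, error magnitude e = 7, c = [1, 3, 7, 5, 4].

Step 1: column multipliers v_i = (∏_{j≠i}(α_i − α_j))^{−1} mod 11.
  i = 1 (α = 2): (2−4)(2−8)(2−6)(2−5) = (−2)·(−6)·(−4)·(−3) = 144 ≡ 1, so v_1 = 1^{−1} = 1 (mod 11).
  i = 2 (α = 4): (4−2)(4−8)(4−6)(4−5) = 2·(−4)·(−2)·(−1) = −16 ≡ 6, so v_2 = 6^{−1} = 2 (mod 11).
  i = 3 (α = 8): (8−2)(8−4)(8−6)(8−5) = 6·4·2·3 = 144 ≡ 1, so v_3 = 1^{−1} = 1 (mod 11).
  i = 4 (α = 6): (6−2)(6−4)(6−8)(6−5) = 4·2·(−2)·1 = −16 ≡ 6, so v_4 = 6^{−1} = 2 (mod 11).
  i = 5 (α = 5): (5−2)(5−4)(5−8)(5−6) = 3·1·(−3)·(−1) = 9 ≡ 9, so v_5 = 9^{−1} = 5 (mod 11).
  v = [1, 2, 1, 2, 5].
Step 2: syndromes of r = [1, 3, 7, 5, 0] (all sums mod 11).
  S_0 = Σ v_i r_i = 1·1 + 2·3 + 1·7 + 2·5 + 5·0 = 24 ≡ 2.
  S_1 = Σ v_i α_i r_i = 1·2·1 + 2·4·3 + 1·8·7 + 2·6·5 + 5·5·0 = 142 ≡ 10.
  α_i^2 mod 11 = [4, 5, 9, 3, 3].
  S_2 = Σ v_i α_i^2 r_i = 1·4·1 + 2·5·3 + 1·9·7 + 2·3·5 + 5·3·0 = 127 ≡ 6.
  S = (2, 10, 6) ≠ 0, so r is not a codeword (an error is present).
Step 3: locate the error. For a single error e at position i, S_ℓ = v_i·e·α_i^ℓ, so α_err = S_1/S_0.
  S_0^{−1} = 2^{−1} = 6 (mod 11), so α_err = 10·6 = 60 ≡ 5 = α_5. Error position i = 5.
  Consistency check: S_2/S_1 = 6·10 = 60 ≡ 5 = α_err ✓ (single-error assumption holds).
Step 4: error magnitude e = S_0/v_5 = S_0·∏_{j≠5}(α_5 − α_j) = 2·9 = 18 ≡ 7 (mod 11).
Step 5: correct position 5: c_5 = r_5 − e = 0 − 7 ≡ 4 (mod 11). Hence c = [1, 3, 7, 5, 4].
  Check: interpolating c through the α_i gives m(x) = 10 + 1·x (degree < 2) with m(α_i) = c_i for every i, so c is indeed a codeword.


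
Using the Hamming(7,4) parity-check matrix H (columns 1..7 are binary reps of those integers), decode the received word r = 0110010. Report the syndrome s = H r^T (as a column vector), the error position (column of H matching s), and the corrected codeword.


s = (1, 1, 1)^T, error position = 7, corrected codeword c = 0110011

Compute s = H r^T mod 2 one row at a time:
  s_1 = 0 + 0 + 1 + 0 = 1 ≡ 1 (mod 2).
  s_2 = 1 + 1 + 1 + 0 = 3 ≡ 1 (mod 2).
  s_3 = 0 + 1 + 0 + 0 = 1 ≡ 1 (mod 2).
s = (1, 1, 1)^T — this equals column 7 of H (binary 111), so error is at position 7.
Correct: flip bit 7 of r = 0110010 to get c = 0110011.


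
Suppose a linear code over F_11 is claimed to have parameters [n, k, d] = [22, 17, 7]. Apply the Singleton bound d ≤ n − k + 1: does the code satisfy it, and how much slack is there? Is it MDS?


Singleton RHS = n − k + 1 = 6, slack = -1, bound violated (no such code; not MDS).

Singleton bound: d ≤ n − k + 1.
Here n = 22, k = 17, so n − k + 1 = 6.
Given d = 7, check d ≤ 6: NO.
Slack = (n − k + 1) − d = -1.
The slack is negative: d = 7 exceeds n − k + 1 = 6 by 1, so the Singleton bound is violated and no linear [22, 17, 7]_11 code can exist. In particular it is not MDS (MDS requires d = n − k + 1 exactly).
Description: the claimed parameters are [22, 17, 7]_11; such a code would be impossible (violates the Singleton bound).


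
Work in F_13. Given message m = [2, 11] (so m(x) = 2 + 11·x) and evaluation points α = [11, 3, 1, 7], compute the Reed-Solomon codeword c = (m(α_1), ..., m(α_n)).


c = [6, 9, 0, 1]

Message polynomial: m(x) = 2 + 11·x (mod 13).
For each evaluation point α_i, compute m(α_i) mod 13:
  α_1 = 11: Horner steps 11 → 6, so m(11) = 6.
  α_2 = 3: Horner steps 11 → 9, so m(3) = 9.
  α_3 = 1: Horner steps 11 → 0, so m(1) = 0.
  α_4 = 7: Horner steps 11 → 1, so m(7) = 1.
Codeword c = [6, 9, 0, 1] ∈ F_13^4.


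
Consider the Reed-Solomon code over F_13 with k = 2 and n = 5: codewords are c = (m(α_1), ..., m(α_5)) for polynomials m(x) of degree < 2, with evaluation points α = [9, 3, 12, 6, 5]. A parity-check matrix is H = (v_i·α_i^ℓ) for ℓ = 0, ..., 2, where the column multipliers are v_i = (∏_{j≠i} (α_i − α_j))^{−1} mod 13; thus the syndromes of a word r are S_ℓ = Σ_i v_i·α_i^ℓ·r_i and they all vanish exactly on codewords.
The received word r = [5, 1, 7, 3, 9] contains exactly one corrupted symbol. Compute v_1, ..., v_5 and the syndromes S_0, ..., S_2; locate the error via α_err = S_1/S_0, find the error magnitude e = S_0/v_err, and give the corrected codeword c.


S = (7, 9, 6), error at position 5, error magnitude e = 11, c = [5, 1, 7, 3, 11].

Step 1: column multipliers v_i = (∏_{j≠i}(α_i − α_j))^{−1} mod 13.
  i = 1 (α = 9): (9−3)(9−12)(9−6)(9−5) = 6·(−3)·3·4 = −216 ≡ 5, so v_1 = 5^{−1} = 8 (mod 13).
  i = 2 (α = 3): (3−9)(3−12)(3−6)(3−5) = (−6)·(−9)·(−3)·(−2) = 324 ≡ 12, so v_2 = 12^{−1} = 12 (mod 13).
  i = 3 (α = 12): (12−9)(12−3)(12−6)(12−5) = 3·9·6·7 = 1134 ≡ 3, so v_3 = 3^{−1} = 9 (mod 13).
  i = 4 (α = 6): (6−9)(6−3)(6−12)(6−5) = (−3)·3·(−6)·1 = 54 ≡ 2, so v_4 = 2^{−1} = 7 (mod 13).
  i = 5 (α = 5): (5−9)(5−3)(5−12)(5−6) = (−4)·2·(−7)·(−1) = −56 ≡ 9, so v_5 = 9^{−1} = 3 (mod 13).
  v = [8, 12, 9, 7, 3].
Step 2: syndromes of r = [5, 1, 7, 3, 9] (all sums mod 13).
  S_0 = Σ v_i r_i = 8·5 + 12·1 + 9·7 + 7·3 + 3·9 = 163 ≡ 7.
  S_1 = Σ v_i α_i r_i = 8·9·5 + 12·3·1 + 9·12·7 + 7·6·3 + 3·5·9 = 1413 ≡ 9.
  α_i^2 mod 13 = [3, 9, 1, 10, 12].
  S_2 = Σ v_i α_i^2 r_i = 8·3·5 + 12·9·1 + 9·1·7 + 7·10·3 + 3·12·9 = 825 ≡ 6.
  S = (7, 9, 6) ≠ 0, so r is not a codeword (an error is present).
Step 3: locate the error. For a single error e at position i, S_ℓ = v_i·e·α_i^ℓ, so α_err = S_1/S_0.
  S_0^{−1} = 7^{−1} = 2 (mod 13), so α_err = 9·2 = 18 ≡ 5 = α_5. Error position i = 5.
  Consistency check: S_2/S_1 = 6·3 = 18 ≡ 5 = α_err ✓ (single-error assumption holds).
Step 4: error magnitude e = S_0/v_5 = S_0·∏_{j≠5}(α_5 − α_j) = 7·9 = 63 ≡ 11 (mod 13).
Step 5: correct position 5: c_5 = r_5 − e = 9 − 11 ≡ 11 (mod 13). Hence c = [5, 1, 7, 3, 11].
  Check: interpolating c through the α_i gives m(x) = 12 + 5·x (degree < 2) with m(α_i) = c_i for every i, so c is indeed a codeword.


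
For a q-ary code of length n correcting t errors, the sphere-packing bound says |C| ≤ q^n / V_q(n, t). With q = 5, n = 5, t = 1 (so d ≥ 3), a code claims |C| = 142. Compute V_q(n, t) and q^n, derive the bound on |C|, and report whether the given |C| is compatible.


V_q(n, t) = 21, q^n = 3125, Hamming bound = 148, |C| = 142 ≤ bound (satisfied).

Step 1: Compute V_q(n, t) = Σ_{j=0}^1 C(n, j) (q−1)^j.
  j = 0: C(5,0)·(4)^0 = 1·1 = 1.
  j = 1: C(5,1)·(4)^1 = 5·4 = 20.
  V_q(n, t) = 1 + 20 = 21.
Step 2: q^n = 5^5 = 3125.
Step 3: Hamming bound ⌊q^n / V_q(n,t)⌋ = ⌊3125/21⌋ = 148.
Step 4: Compare |C| = 142 to 148: satisfied.
The claimed |C| lies below the Hamming bound.


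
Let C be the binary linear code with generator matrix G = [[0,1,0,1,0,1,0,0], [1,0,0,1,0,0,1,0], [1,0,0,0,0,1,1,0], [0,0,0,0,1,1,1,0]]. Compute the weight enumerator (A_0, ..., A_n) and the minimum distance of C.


Weight distribution: A_0 = 1, A_1 = 1, A_2 = 2, A_3 = 6, A_4 = 5, A_5 = 1. Minimum distance d = 1.

Enumerate all 2^4 = 16 messages m ∈ F_2^4.
For each, compute codeword c = mG in F_2^8, then tally its weight.
  m = 0000 → c = 00000000, weight = 0.
  m = 1000 → c = 01010100, weight = 3.
  m = 0100 → c = 10010010, weight = 3.
  m = 1100 → c = 11000110, weight = 4.
  m = 0010 → c = 10000110, weight = 3.
  m = 1010 → c = 11010010, weight = 4.
  m = 0110 → c = 00010100, weight = 2.
  m = 1110 → c = 01000000, weight = 1.
  m = 0001 → c = 00001110, weight = 3.
  m = 1001 → c = 01011010, weight = 4.
  m = 0101 → c = 10011100, weight = 4.
  m = 1101 → c = 11001000, weight = 3.
  m = 0011 → c = 10001000, weight = 2.
  m = 1011 → c = 11011100, weight = 5.
  m = 0111 → c = 00011010, weight = 3.
  m = 1111 → c = 01001110, weight = 4.
Tally weights:
  weight 0: 1 codewords.
  weight 1: 1 codewords.
  weight 2: 2 codewords.
  weight 3: 6 codewords.
  weight 4: 5 codewords.
  weight 5: 1 codewords.
Minimum distance d = smallest w > 0 with A_w > 0 = 1.
Sanity: Σ A_w = 16 = 2^4 = 16 ✓.


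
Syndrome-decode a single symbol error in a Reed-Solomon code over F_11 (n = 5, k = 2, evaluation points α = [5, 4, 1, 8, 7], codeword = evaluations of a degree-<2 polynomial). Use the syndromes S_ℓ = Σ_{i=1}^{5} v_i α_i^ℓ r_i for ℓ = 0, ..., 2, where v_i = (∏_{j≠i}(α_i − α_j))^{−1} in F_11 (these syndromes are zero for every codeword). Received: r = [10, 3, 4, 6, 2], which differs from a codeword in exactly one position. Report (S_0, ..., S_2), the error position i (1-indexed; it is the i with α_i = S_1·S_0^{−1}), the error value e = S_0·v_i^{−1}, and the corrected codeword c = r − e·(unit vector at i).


S = (9, 6, 4), error at position 4, error magnitude e = 8, c = [10, 3, 4, 9, 2].

Step 1: column multipliers v_i = (∏_{j≠i}(α_i − α_j))^{−1} mod 11.
  i = 1 (α = 5): (5−4)(5−1)(5−8)(5−7) = 1·4·(−3)·(−2) = 24 ≡ 2, so v_1 = 2^{−1} = 6 (mod 11).
  i = 2 (α = 4): (4−5)(4−1)(4−8)(4−7) = (−1)·3·(−4)·(−3) = −36 ≡ 8, so v_2 = 8^{−1} = 7 (mod 11).
  i = 3 (α = 1): (1−5)(1−4)(1−8)(1−7) = (−4)·(−3)·(−7)·(−6) = 504 ≡ 9, so v_3 = 9^{−1} = 5 (mod 11).
  i = 4 (α = 8): (8−5)(8−4)(8−1)(8−7) = 3·4·7·1 = 84 ≡ 7, so v_4 = 7^{−1} = 8 (mod 11).
  i = 5 (α = 7): (7−5)(7−4)(7−1)(7−8) = 2·3·6·(−1) = −36 ≡ 8, so v_5 = 8^{−1} = 7 (mod 11).
  v = [6, 7, 5, 8, 7].
Step 2: syndromes of r = [10, 3, 4, 6, 2] (all sums mod 11).
  S_0 = Σ v_i r_i = 6·10 + 7·3 + 5·4 + 8·6 + 7·2 = 163 ≡ 9.
  S_1 = Σ v_i α_i r_i = 6·5·10 + 7·4·3 + 5·1·4 + 8·8·6 + 7·7·2 = 886 ≡ 6.
  α_i^2 mod 11 = [3, 5, 1, 9, 5].
  S_2 = Σ v_i α_i^2 r_i = 6·3·10 + 7·5·3 + 5·1·4 + 8·9·6 + 7·5·2 = 807 ≡ 4.
  S = (9, 6, 4) ≠ 0, so r is not a codeword (an error is present).
Step 3: locate the error. For a single error e at position i, S_ℓ = v_i·e·α_i^ℓ, so α_err = S_1/S_0.
  S_0^{−1} = 9^{−1} = 5 (mod 11), so α_err = 6·5 = 30 ≡ 8 = α_4. Error position i = 4.
  Consistency check: S_2/S_1 = 4·2 = 8 ≡ 8 = α_err ✓ (single-error assumption holds).
Step 4: error magnitude e = S_0/v_4 = S_0·∏_{j≠4}(α_4 − α_j) = 9·7 = 63 ≡ 8 (mod 11).
Step 5: correct position 4: c_4 = r_4 − e = 6 − 8 ≡ 9 (mod 11). Hence c = [10, 3, 4, 9, 2].
  Check: interpolating c through the α_i gives m(x) = 8 + 7·x (degree < 2) with m(α_i) = c_i for every i, so c is indeed a codeword.


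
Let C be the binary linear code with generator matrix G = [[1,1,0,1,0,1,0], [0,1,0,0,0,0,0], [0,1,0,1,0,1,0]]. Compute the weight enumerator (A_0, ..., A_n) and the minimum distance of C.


Weight distribution: A_0 = 1, A_1 = 2, A_2 = 2, A_3 = 2, A_4 = 1. Minimum distance d = 1.

Enumerate all 2^3 = 8 messages m ∈ F_2^3.
For each, compute codeword c = mG in F_2^7, then tally its weight.
  m = 000 → c = 0000000, weight = 0.
  m = 100 → c = 1101010, weight = 4.
  m = 010 → c = 0100000, weight = 1.
  m = 110 → c = 1001010, weight = 3.
  m = 001 → c = 0101010, weight = 3.
  m = 101 → c = 1000000, weight = 1.
  m = 011 → c = 0001010, weight = 2.
  m = 111 → c = 1100000, weight = 2.
Tally weights:
  weight 0: 1 codewords.
  weight 1: 2 codewords.
  weight 2: 2 codewords.
  weight 3: 2 codewords.
  weight 4: 1 codewords.
Minimum distance d = smallest w > 0 with A_w > 0 = 1.
Sanity: Σ A_w = 8 = 2^3 = 8 ✓.


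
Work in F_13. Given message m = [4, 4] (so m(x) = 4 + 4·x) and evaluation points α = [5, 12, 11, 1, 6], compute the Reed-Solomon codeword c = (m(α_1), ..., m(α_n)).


c = [11, 0, 9, 8, 2]

Message polynomial: m(x) = 4 + 4·x (mod 13).
For each evaluation point α_i, compute m(α_i) mod 13:
  α_1 = 5: Horner steps 4 → 11, so m(5) = 11.
  α_2 = 12: Horner steps 4 → 0, so m(12) = 0.
  α_3 = 11: Horner steps 4 → 9, so m(11) = 9.
  α_4 = 1: Horner steps 4 → 8, so m(1) = 8.
  α_5 = 6: Horner steps 4 → 2, so m(6) = 2.
Codeword c = [11, 0, 9, 8, 2] ∈ F_13^5.


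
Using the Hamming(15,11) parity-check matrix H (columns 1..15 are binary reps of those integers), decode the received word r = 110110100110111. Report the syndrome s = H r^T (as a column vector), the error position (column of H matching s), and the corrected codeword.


s = (1, 0, 0, 0)^T, error position = 8, corrected codeword c = 110110110110111

Compute s = H r^T mod 2 one row at a time:
  s_1 = 0 + 0 + 1 + 1 + 0 + 1 + 1 + 1 = 5 ≡ 1 (mod 2).
  s_2 = 1 + 1 + 0 + 1 + 0 + 1 + 1 + 1 = 6 ≡ 0 (mod 2).
  s_3 = 1 + 0 + 0 + 1 + 1 + 1 + 1 + 1 = 6 ≡ 0 (mod 2).
  s_4 = 1 + 0 + 1 + 1 + 0 + 1 + 1 + 1 = 6 ≡ 0 (mod 2).
s = (1, 0, 0, 0)^T — this equals column 8 of H (binary 1000), so error is at position 8.
Correct: flip bit 8 of r = 110110100110111 to get c = 110110110110111.


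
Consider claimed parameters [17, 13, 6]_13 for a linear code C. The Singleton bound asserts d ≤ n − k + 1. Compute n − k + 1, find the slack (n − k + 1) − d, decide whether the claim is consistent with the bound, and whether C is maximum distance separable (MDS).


Singleton RHS = n − k + 1 = 5, slack = -1, bound violated (no such code; not MDS).

Singleton bound: d ≤ n − k + 1.
Here n = 17, k = 13, so n − k + 1 = 5.
Given d = 6, check d ≤ 5: NO.
Slack = (n − k + 1) − d = -1.
The slack is negative: d = 6 exceeds n − k + 1 = 5 by 1, so the Singleton bound is violated and no linear [17, 13, 6]_13 code can exist. In particular it is not MDS (MDS requires d = n − k + 1 exactly).
Description: the claimed parameters are [17, 13, 6]_13; such a code would be impossible (violates the Singleton bound).


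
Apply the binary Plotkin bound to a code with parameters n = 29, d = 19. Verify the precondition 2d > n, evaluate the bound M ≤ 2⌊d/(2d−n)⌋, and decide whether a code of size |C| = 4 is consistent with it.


Plotkin bound M ≤ 4; given |C| = 4 ≤ bound (satisfied).

Check applicability: 2d = 38, n = 29.
2d − n = 9 > 0, so Plotkin applies.
Compute d/(2d−n) = 19/9 ≈ 2.1111.
⌊d/(2d−n)⌋ = 2.
Plotkin bound: M ≤ 2·2 = 4.
Given |C| = 4, check: satisfied.
This |C| is at the Plotkin bound.


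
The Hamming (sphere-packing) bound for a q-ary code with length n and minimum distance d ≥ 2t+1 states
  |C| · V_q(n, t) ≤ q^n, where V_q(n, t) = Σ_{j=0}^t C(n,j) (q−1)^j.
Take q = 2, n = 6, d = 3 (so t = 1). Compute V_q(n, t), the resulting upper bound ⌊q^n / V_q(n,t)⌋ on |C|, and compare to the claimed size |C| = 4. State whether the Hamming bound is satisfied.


V_q(n, t) = 7, q^n = 64, Hamming bound = 9, |C| = 4 ≤ bound (satisfied).

Step 1: Compute V_q(n, t) = Σ_{j=0}^1 C(n, j) (q−1)^j.
  j = 0: C(6,0)·(1)^0 = 1·1 = 1.
  j = 1: C(6,1)·(1)^1 = 6·1 = 6.
  V_q(n, t) = 1 + 6 = 7.
Step 2: q^n = 2^6 = 64.
Step 3: Hamming bound ⌊q^n / V_q(n,t)⌋ = ⌊64/7⌋ = 9.
Step 4: Compare |C| = 4 to 9: satisfied.
The claimed |C| lies below the Hamming bound.


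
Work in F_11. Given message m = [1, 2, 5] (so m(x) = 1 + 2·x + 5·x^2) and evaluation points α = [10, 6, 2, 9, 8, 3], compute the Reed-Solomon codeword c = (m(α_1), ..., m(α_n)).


c = [4, 6, 3, 6, 7, 8]

Message polynomial: m(x) = 1 + 2·x + 5·x^2 (mod 11).
For each evaluation point α_i, compute m(α_i) mod 11:
  α_1 = 10: Horner steps 5 → 8 → 4, so m(10) = 4.
  α_2 = 6: Horner steps 5 → 10 → 6, so m(6) = 6.
  α_3 = 2: Horner steps 5 → 1 → 3, so m(2) = 3.
  α_4 = 9: Horner steps 5 → 3 → 6, so m(9) = 6.
  α_5 = 8: Horner steps 5 → 9 → 7, so m(8) = 7.
  α_6 = 3: Horner steps 5 → 6 → 8, so m(3) = 8.
Codeword c = [4, 6, 3, 6, 7, 8] ∈ F_11^6.


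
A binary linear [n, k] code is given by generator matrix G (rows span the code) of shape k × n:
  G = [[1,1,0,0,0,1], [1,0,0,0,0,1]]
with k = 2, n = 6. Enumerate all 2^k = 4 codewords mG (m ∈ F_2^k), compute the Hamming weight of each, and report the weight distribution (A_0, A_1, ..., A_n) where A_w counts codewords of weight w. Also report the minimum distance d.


Weight distribution: A_0 = 1, A_1 = 1, A_2 = 1, A_3 = 1. Minimum distance d = 1.

Enumerate all 2^2 = 4 messages m ∈ F_2^2.
For each, compute codeword c = mG in F_2^6, then tally its weight.
  m = 00 → c = 000000, weight = 0.
  m = 10 → c = 110001, weight = 3.
  m = 01 → c = 100001, weight = 2.
  m = 11 → c = 010000, weight = 1.
Tally weights:
  weight 0: 1 codewords.
  weight 1: 1 codewords.
  weight 2: 1 codewords.
  weight 3: 1 codewords.
Minimum distance d = smallest w > 0 with A_w > 0 = 1.
Sanity: Σ A_w = 4 = 2^2 = 4 ✓.


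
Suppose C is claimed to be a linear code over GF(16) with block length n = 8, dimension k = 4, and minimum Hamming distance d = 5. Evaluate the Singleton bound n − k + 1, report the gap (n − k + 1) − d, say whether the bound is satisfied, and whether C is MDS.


Singleton RHS = n − k + 1 = 5, slack = 0, bound satisfied, MDS.

Singleton bound: d ≤ n − k + 1.
Here n = 8, k = 4, so n − k + 1 = 5.
Given d = 5, check d ≤ 5: YES.
Slack = (n − k + 1) − d = 0.
The code is MDS (slack = 0).
Description: the claimed parameters are [8, 4, 5]_16; such a code would be MDS (meets Singleton bound).


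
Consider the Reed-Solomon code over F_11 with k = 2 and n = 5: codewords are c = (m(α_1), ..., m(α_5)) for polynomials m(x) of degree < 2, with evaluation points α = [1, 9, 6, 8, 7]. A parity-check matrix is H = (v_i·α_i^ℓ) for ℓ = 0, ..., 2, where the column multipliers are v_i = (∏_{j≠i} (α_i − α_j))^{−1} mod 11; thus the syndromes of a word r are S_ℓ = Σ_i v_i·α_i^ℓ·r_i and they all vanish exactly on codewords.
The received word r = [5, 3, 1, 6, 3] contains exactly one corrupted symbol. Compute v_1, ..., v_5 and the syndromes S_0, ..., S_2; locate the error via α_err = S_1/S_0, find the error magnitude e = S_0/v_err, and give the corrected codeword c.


S = (5, 2, 3), error at position 5, error magnitude e = 5, c = [5, 3, 1, 6, 9].

Step 1: column multipliers v_i = (∏_{j≠i}(α_i − α_j))^{−1} mod 11.
  i = 1 (α = 1): (1−9)(1−6)(1−8)(1−7) = (−8)·(−5)·(−7)·(−6) = 1680 ≡ 8, so v_1 = 8^{−1} = 7 (mod 11).
  i = 2 (α = 9): (9−1)(9−6)(9−8)(9−7) = 8·3·1·2 = 48 ≡ 4, so v_2 = 4^{−1} = 3 (mod 11).
  i = 3 (α = 6): (6−1)(6−9)(6−8)(6−7) = 5·(−3)·(−2)·(−1) = −30 ≡ 3, so v_3 = 3^{−1} = 4 (mod 11).
  i = 4 (α = 8): (8−1)(8−9)(8−6)(8−7) = 7·(−1)·2·1 = −14 ≡ 8, so v_4 = 8^{−1} = 7 (mod 11).
  i = 5 (α = 7): (7−1)(7−9)(7−6)(7−8) = 6·(−2)·1·(−1) = 12 ≡ 1, so v_5 = 1^{−1} = 1 (mod 11).
  v = [7, 3, 4, 7, 1].
Step 2: syndromes of r = [5, 3, 1, 6, 3] (all sums mod 11).
  S_0 = Σ v_i r_i = 7·5 + 3·3 + 4·1 + 7·6 + 1·3 = 93 ≡ 5.
  S_1 = Σ v_i α_i r_i = 7·1·5 + 3·9·3 + 4·6·1 + 7·8·6 + 1·7·3 = 497 ≡ 2.
  α_i^2 mod 11 = [1, 4, 3, 9, 5].
  S_2 = Σ v_i α_i^2 r_i = 7·1·5 + 3·4·3 + 4·3·1 + 7·9·6 + 1·5·3 = 476 ≡ 3.
  S = (5, 2, 3) ≠ 0, so r is not a codeword (an error is present).
Step 3: locate the error. For a single error e at position i, S_ℓ = v_i·e·α_i^ℓ, so α_err = S_1/S_0.
  S_0^{−1} = 5^{−1} = 9 (mod 11), so α_err = 2·9 = 18 ≡ 7 = α_5. Error position i = 5.
  Consistency check: S_2/S_1 = 3·6 = 18 ≡ 7 = α_err ✓ (single-error assumption holds).
Step 4: error magnitude e = S_0/v_5 = S_0·∏_{j≠5}(α_5 − α_j) = 5·1 = 5 ≡ 5 (mod 11).
Step 5: correct position 5: c_5 = r_5 − e = 3 − 5 ≡ 9 (mod 11). Hence c = [5, 3, 1, 6, 9].
  Check: interpolating c through the α_i gives m(x) = 8 + 8·x (degree < 2) with m(α_i) = c_i for every i, so c is indeed a codeword.


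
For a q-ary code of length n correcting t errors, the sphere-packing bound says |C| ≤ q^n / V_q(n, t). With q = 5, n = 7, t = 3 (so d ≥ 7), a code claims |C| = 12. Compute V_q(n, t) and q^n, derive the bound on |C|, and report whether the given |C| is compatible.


V_q(n, t) = 2605, q^n = 78125, Hamming bound = 29, |C| = 12 ≤ bound (satisfied).

Step 1: Compute V_q(n, t) = Σ_{j=0}^3 C(n, j) (q−1)^j.
  j = 0: C(7,0)·(4)^0 = 1·1 = 1.
  j = 1: C(7,1)·(4)^1 = 7·4 = 28.
  j = 2: C(7,2)·(4)^2 = 21·16 = 336.
  j = 3: C(7,3)·(4)^3 = 35·64 = 2240.
  V_q(n, t) = 1 + 28 + 336 + 2240 = 2605.
Step 2: q^n = 5^7 = 78125.
Step 3: Hamming bound ⌊q^n / V_q(n,t)⌋ = ⌊78125/2605⌋ = 29.
Step 4: Compare |C| = 12 to 29: satisfied.
The claimed |C| lies below the Hamming bound.


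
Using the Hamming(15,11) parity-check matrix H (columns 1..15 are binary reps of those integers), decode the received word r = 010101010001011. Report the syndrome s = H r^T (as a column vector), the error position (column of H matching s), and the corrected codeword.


s = (0, 1, 0, 1)^T, error position = 5, corrected codeword c = 010111010001011

Compute s = H r^T mod 2 one row at a time:
  s_1 = 1 + 0 + 0 + 0 + 1 + 0 + 1 + 1 = 4 ≡ 0 (mod 2).
  s_2 = 1 + 0 + 1 + 0 + 1 + 0 + 1 + 1 = 5 ≡ 1 (mod 2).
  s_3 = 1 + 0 + 1 + 0 + 0 + 0 + 1 + 1 = 4 ≡ 0 (mod 2).
  s_4 = 0 + 0 + 0 + 0 + 0 + 0 + 0 + 1 = 1 ≡ 1 (mod 2).
s = (0, 1, 0, 1)^T — this equals column 5 of H (binary 0101), so error is at position 5.
Correct: flip bit 5 of r = 010101010001011 to get c = 010111010001011.


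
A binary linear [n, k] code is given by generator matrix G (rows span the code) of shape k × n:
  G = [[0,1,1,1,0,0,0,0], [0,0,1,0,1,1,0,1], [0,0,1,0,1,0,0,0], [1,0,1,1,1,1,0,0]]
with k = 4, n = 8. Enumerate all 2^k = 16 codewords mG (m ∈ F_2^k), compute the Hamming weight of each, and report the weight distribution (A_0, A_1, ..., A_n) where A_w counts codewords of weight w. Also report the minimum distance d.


Weight distribution: A_0 = 1, A_2 = 2, A_3 = 4, A_4 = 5, A_5 = 4. Minimum distance d = 2.

Enumerate all 2^4 = 16 messages m ∈ F_2^4.
For each, compute codeword c = mG in F_2^8, then tally its weight.
  m = 0000 → c = 00000000, weight = 0.
  m = 1000 → c = 01110000, weight = 3.
  m = 0100 → c = 00101101, weight = 4.
  m = 1100 → c = 01011101, weight = 5.
  m = 0010 → c = 00101000, weight = 2.
  m = 1010 → c = 01011000, weight = 3.
  m = 0110 → c = 00000101, weight = 2.
  m = 1110 → c = 01110101, weight = 5.
  m = 0001 → c = 10111100, weight = 5.
  m = 1001 → c = 11001100, weight = 4.
  m = 0101 → c = 10010001, weight = 3.
  m = 1101 → c = 11100001, weight = 4.
  m = 0011 → c = 10010100, weight = 3.
  m = 1011 → c = 11100100, weight = 4.
  m = 0111 → c = 10111001, weight = 5.
  m = 1111 → c = 11001001, weight = 4.
Tally weights:
  weight 0: 1 codewords.
  weight 2: 2 codewords.
  weight 3: 4 codewords.
  weight 4: 5 codewords.
  weight 5: 4 codewords.
Minimum distance d = smallest w > 0 with A_w > 0 = 2.
Sanity: Σ A_w = 16 = 2^4 = 16 ✓.


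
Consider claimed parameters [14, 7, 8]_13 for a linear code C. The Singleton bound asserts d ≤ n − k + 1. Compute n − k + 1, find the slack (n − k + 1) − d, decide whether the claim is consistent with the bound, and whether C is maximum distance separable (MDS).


Singleton RHS = n − k + 1 = 8, slack = 0, bound satisfied, MDS.

Singleton bound: d ≤ n − k + 1.
Here n = 14, k = 7, so n − k + 1 = 8.
Given d = 8, check d ≤ 8: YES.
Slack = (n − k + 1) − d = 0.
The code is MDS (slack = 0).
Description: the claimed parameters are [14, 7, 8]_13; such a code would be MDS (meets Singleton bound).


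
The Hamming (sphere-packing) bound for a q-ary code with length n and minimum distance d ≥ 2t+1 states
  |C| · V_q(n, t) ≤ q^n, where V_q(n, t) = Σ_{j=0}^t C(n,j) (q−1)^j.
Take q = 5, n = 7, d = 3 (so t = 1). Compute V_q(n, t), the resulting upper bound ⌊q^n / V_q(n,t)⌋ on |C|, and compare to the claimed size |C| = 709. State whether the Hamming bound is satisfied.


V_q(n, t) = 29, q^n = 78125, Hamming bound = 2693, |C| = 709 ≤ bound (satisfied).

Step 1: Compute V_q(n, t) = Σ_{j=0}^1 C(n, j) (q−1)^j.
  j = 0: C(7,0)·(4)^0 = 1·1 = 1.
  j = 1: C(7,1)·(4)^1 = 7·4 = 28.
  V_q(n, t) = 1 + 28 = 29.
Step 2: q^n = 5^7 = 78125.
Step 3: Hamming bound ⌊q^n / V_q(n,t)⌋ = ⌊78125/29⌋ = 2693.
Step 4: Compare |C| = 709 to 2693: satisfied.
The claimed |C| lies below the Hamming bound.
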